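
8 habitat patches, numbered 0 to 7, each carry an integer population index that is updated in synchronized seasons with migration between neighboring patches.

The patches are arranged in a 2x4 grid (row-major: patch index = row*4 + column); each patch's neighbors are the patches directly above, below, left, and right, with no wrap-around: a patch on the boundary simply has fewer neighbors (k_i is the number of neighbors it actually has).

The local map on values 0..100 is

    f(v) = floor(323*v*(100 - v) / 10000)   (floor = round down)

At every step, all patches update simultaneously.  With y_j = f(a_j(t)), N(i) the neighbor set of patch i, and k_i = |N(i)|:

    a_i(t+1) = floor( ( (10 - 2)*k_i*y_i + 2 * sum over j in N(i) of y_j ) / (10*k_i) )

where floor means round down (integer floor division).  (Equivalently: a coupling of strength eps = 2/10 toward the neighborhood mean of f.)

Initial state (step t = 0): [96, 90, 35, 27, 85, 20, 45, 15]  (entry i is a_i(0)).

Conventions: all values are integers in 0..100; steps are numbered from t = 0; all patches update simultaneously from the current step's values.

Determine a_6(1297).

Answer: a_6(1297) = 51
Key observation: The state at step 24, [80, 80, 80, 80, 80, 80, 80, 80], reappears at step 26: the system is in a cycle of period 2 from step 24 on.  Therefore the state at step 1297 equals the state at step 24 + ((1297 - 24) mod 2) = 25, which is [51, 51, 51, 51, 51, 51, 51, 51].

Derivation:
t=0: [96, 90, 35, 27, 85, 20, 45, 15]
t=1: [16, 32, 69, 61, 39, 50, 74, 47]
t=2: [49, 68, 69, 75, 73, 77, 64, 77]
t=3: [77, 69, 68, 60, 64, 59, 71, 59]
t=4: [59, 68, 70, 76, 72, 76, 67, 76]
t=5: [75, 69, 66, 58, 65, 60, 69, 59]
t=6: [62, 69, 72, 77, 72, 75, 70, 77]
t=7: [74, 68, 64, 57, 65, 61, 65, 58]
t=8: [63, 70, 74, 78, 72, 75, 73, 77]
t=9: [73, 66, 61, 55, 65, 61, 62, 57]
t=10: [64, 71, 75, 78, 72, 75, 76, 78]
t=11: [72, 65, 59, 55, 65, 60, 58, 55]
t=12: [66, 73, 77, 78, 72, 76, 78, 78]
t=13: [70, 62, 57, 55, 65, 58, 55, 55]
t=14: [68, 75, 78, 79, 72, 77, 78, 79]
t=15: [68, 60, 55, 53, 64, 57, 55, 53]
t=16: [71, 76, 78, 79, 74, 78, 79, 79]
t=17: [64, 58, 54, 53, 61, 55, 53, 53]
t=18: [74, 77, 79, 80, 76, 78, 79, 80]
t=19: [61, 56, 53, 51, 58, 55, 53, 51]
t=20: [76, 78, 79, 80, 77, 79, 79, 80]
t=21: [57, 54, 53, 51, 56, 53, 52, 51]
t=22: [79, 79, 80, 80, 79, 79, 80, 80]
t=23: [53, 52, 51, 51, 53, 52, 51, 51]
t=24: [80, 80, 80, 80, 80, 80, 80, 80]
t=25: [51, 51, 51, 51, 51, 51, 51, 51]
t=26: [80, 80, 80, 80, 80, 80, 80, 80]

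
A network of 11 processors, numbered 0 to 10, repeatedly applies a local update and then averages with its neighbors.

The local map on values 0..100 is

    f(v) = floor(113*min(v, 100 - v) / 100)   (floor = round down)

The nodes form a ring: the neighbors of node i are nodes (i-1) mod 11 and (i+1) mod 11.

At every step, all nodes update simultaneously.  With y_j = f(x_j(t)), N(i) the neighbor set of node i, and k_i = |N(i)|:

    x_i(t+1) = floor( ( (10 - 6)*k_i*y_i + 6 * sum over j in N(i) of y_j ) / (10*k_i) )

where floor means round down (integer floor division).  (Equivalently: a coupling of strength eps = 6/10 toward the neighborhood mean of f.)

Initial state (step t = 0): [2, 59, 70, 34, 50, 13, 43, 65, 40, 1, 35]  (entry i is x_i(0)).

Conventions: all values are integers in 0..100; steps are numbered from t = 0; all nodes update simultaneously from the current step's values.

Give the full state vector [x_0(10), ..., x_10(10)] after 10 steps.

Simulating step by step:
t=0: [2, 59, 70, 34, 50, 13, 43, 65, 40, 1, 35]
t=1: [26, 28, 38, 41, 38, 36, 35, 43, 30, 25, 16]
t=2: [26, 33, 39, 43, 42, 40, 42, 40, 36, 26, 24]
t=3: [30, 36, 43, 46, 46, 46, 45, 44, 38, 31, 28]
t=4: [34, 40, 46, 50, 51, 50, 50, 47, 42, 35, 32]
t=5: [39, 44, 50, 54, 55, 55, 55, 52, 46, 40, 37]
t=6: [44, 49, 52, 52, 50, 50, 51, 51, 50, 45, 43]
t=7: [50, 52, 54, 54, 55, 55, 55, 55, 53, 51, 48]
t=8: [54, 53, 51, 50, 50, 50, 50, 50, 52, 54, 54]
t=9: [51, 53, 54, 55, 56, 56, 56, 55, 53, 51, 51]
t=10: [54, 53, 51, 50, 49, 49, 49, 50, 52, 54, 55]

Answer: [54, 53, 51, 50, 49, 49, 49, 50, 52, 54, 55]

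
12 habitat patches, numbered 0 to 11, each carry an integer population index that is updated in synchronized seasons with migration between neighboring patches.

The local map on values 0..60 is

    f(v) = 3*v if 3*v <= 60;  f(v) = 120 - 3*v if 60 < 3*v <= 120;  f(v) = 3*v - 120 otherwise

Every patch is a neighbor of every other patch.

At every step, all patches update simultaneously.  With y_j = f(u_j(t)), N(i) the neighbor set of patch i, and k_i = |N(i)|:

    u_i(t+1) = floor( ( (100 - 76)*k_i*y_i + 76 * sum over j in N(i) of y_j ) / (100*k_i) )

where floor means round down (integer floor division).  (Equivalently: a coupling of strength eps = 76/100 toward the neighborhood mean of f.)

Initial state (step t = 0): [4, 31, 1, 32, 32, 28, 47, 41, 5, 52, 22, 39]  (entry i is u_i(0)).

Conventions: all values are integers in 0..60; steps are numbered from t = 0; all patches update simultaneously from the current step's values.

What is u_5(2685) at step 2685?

Answer: u_5(2685) = 36
Key observation: The state at step 6, [12, 12, 12, 12, 12, 12, 12, 12, 12, 12, 12, 12], reappears at step 8: the system is in a cycle of period 2 from step 6 on.  Therefore the state at step 2685 equals the state at step 6 + ((2685 - 6) mod 2) = 7, which is [36, 36, 36, 36, 36, 36, 36, 36, 36, 36, 36, 36].

Derivation:
t=0: [4, 31, 1, 32, 32, 28, 47, 41, 5, 52, 22, 39]
t=1: [19, 22, 18, 21, 21, 23, 21, 18, 20, 23, 27, 18]
t=2: [54, 53, 53, 54, 54, 53, 54, 53, 54, 53, 51, 53]
t=3: [40, 39, 39, 40, 40, 39, 40, 39, 40, 39, 38, 39]
t=4: [1, 2, 2, 1, 1, 2, 1, 2, 1, 2, 2, 2]
t=5: [4, 4, 4, 4, 4, 4, 4, 4, 4, 4, 4, 4]
t=6: [12, 12, 12, 12, 12, 12, 12, 12, 12, 12, 12, 12]
t=7: [36, 36, 36, 36, 36, 36, 36, 36, 36, 36, 36, 36]
t=8: [12, 12, 12, 12, 12, 12, 12, 12, 12, 12, 12, 12]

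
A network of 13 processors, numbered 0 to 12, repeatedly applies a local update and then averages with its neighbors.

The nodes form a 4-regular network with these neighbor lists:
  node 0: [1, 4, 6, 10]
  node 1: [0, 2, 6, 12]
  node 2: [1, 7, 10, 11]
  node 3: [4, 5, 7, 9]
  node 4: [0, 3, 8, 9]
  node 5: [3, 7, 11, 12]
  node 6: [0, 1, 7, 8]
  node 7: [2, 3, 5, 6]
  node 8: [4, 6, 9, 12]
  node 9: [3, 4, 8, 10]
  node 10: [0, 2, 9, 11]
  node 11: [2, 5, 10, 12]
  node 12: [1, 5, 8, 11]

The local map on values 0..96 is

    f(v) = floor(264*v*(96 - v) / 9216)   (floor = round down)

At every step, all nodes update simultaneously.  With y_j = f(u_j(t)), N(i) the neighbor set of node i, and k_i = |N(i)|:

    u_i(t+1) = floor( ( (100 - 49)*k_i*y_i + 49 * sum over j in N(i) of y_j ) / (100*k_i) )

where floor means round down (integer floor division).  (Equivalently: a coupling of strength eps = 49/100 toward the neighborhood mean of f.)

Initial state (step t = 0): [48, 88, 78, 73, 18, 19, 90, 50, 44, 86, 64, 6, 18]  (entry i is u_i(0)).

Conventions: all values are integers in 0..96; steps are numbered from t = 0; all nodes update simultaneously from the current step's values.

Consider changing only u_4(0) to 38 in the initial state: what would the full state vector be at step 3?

Simulating step by step:
t=0: [48, 88, 78, 73, 38, 19, 90, 50, 44, 86, 64, 6, 18]
t=1: [52, 29, 39, 48, 56, 41, 34, 50, 50, 40, 47, 29, 37]
t=2: [63, 58, 61, 65, 64, 63, 61, 64, 63, 64, 63, 59, 60]
t=3: [59, 61, 60, 57, 58, 59, 60, 58, 59, 58, 59, 61, 60]

Answer: [59, 61, 60, 57, 58, 59, 60, 58, 59, 58, 59, 61, 60]
Key observation: This trace re-runs the system from the modified initial state.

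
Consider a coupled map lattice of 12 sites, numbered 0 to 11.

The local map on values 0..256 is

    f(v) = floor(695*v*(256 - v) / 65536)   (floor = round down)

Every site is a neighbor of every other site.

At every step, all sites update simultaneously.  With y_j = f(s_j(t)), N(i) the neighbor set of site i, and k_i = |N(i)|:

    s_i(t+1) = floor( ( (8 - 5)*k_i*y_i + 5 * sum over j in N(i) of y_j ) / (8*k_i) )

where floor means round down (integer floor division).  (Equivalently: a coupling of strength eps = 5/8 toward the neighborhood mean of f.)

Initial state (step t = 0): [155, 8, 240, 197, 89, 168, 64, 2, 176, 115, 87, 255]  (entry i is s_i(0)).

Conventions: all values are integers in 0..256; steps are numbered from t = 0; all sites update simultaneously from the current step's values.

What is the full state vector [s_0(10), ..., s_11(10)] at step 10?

Answer: [162, 162, 162, 162, 162, 162, 162, 162, 162, 162, 162, 162]

Derivation:
t=0: [155, 8, 240, 197, 89, 168, 64, 2, 176, 115, 87, 255]
t=1: [125, 79, 85, 111, 122, 122, 113, 74, 119, 126, 121, 73]
t=2: [166, 158, 160, 165, 166, 166, 165, 156, 166, 166, 166, 156]
t=3: [159, 161, 160, 159, 159, 159, 159, 161, 159, 159, 159, 161]
t=4: [162, 162, 162, 162, 162, 162, 162, 162, 162, 162, 162, 162]
t=5: [161, 161, 161, 161, 161, 161, 161, 161, 161, 161, 161, 161]
t=6: [162, 162, 162, 162, 162, 162, 162, 162, 162, 162, 162, 162]
t=7: [161, 161, 161, 161, 161, 161, 161, 161, 161, 161, 161, 161]
t=8: [162, 162, 162, 162, 162, 162, 162, 162, 162, 162, 162, 162]
t=9: [161, 161, 161, 161, 161, 161, 161, 161, 161, 161, 161, 161]
t=10: [162, 162, 162, 162, 162, 162, 162, 162, 162, 162, 162, 162]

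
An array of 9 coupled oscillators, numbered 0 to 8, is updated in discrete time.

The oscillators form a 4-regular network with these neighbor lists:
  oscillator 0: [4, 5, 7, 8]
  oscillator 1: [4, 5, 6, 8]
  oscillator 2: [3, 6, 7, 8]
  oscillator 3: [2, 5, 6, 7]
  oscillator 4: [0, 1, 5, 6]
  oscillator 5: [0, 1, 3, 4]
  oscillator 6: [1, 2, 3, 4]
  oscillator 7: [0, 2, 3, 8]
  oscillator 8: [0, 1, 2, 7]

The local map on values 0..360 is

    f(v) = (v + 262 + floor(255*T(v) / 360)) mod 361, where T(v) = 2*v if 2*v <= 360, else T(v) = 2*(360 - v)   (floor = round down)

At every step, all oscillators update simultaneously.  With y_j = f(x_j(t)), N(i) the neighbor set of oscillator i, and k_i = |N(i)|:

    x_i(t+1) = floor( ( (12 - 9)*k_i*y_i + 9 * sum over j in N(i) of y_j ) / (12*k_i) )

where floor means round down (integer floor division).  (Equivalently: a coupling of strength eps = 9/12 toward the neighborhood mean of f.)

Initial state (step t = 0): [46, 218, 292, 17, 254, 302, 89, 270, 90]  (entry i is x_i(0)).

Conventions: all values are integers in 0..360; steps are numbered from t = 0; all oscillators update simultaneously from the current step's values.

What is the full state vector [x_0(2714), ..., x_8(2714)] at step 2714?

Answer: [290, 290, 290, 290, 290, 290, 290, 290, 290]
Key observation: The state at step 8, [290, 290, 290, 290, 290, 290, 290, 290, 290], reappears at step 9: the system is in a cycle of period 1 from step 8 on.  Therefore the state at step 2714 equals the state at step 8 + ((2714 - 8) mod 1) = 8, which is [290, 290, 290, 290, 290, 290, 290, 290, 290].

Derivation:
t=0: [46, 218, 292, 17, 254, 302, 89, 270, 90]
t=1: [191, 234, 228, 261, 213, 247, 257, 209, 201]
t=2: [322, 314, 314, 309, 315, 314, 310, 320, 322]
t=3: [277, 279, 279, 280, 279, 279, 280, 278, 277]
t=4: [294, 294, 294, 294, 294, 294, 294, 294, 294]
t=5: [288, 288, 288, 288, 288, 288, 288, 288, 288]
t=6: [291, 291, 291, 291, 291, 291, 291, 291, 291]
t=7: [289, 289, 289, 289, 289, 289, 289, 289, 289]
t=8: [290, 290, 290, 290, 290, 290, 290, 290, 290]
t=9: [290, 290, 290, 290, 290, 290, 290, 290, 290]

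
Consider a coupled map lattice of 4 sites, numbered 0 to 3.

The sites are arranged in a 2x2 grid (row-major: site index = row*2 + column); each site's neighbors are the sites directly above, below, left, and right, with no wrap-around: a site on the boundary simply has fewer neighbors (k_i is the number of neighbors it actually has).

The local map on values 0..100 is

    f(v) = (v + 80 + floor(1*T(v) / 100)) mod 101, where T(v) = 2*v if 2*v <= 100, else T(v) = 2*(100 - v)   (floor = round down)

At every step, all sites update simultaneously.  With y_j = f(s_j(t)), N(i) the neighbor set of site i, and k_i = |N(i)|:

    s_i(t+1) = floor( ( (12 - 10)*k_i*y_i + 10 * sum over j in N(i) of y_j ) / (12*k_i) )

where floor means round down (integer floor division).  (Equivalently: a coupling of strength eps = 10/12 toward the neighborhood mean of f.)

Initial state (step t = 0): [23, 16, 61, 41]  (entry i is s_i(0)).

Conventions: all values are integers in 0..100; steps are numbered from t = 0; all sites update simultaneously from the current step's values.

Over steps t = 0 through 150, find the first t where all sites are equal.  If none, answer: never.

Simulating step by step:
t=0: [23, 16, 61, 41]  (not all equal)
t=1: [57, 25, 15, 60]  (not all equal)
t=2: [47, 31, 47, 47]  (not all equal)
t=3: [19, 23, 26, 19]  (not all equal)
t=4: [19, 82, 83, 19]  (not all equal)
t=5: [67, 92, 92, 67]  (not all equal)
t=6: [66, 50, 50, 66]  (not all equal)
t=7: [32, 42, 42, 32]  (not all equal)
t=8: [19, 12, 12, 19]  (not all equal)
t=9: [93, 97, 97, 93]  (not all equal)
t=10: [75, 72, 72, 75]  (not all equal)
t=11: [51, 53, 53, 51]  (not all equal)
t=12: [31, 30, 30, 31]  (not all equal)
t=13: [9, 9, 9, 9]  (all equal)

Answer: 13
Key observation: Synchronization is absorbing here: once all sites are equal they stay equal, and step 13 is the first all-equal step.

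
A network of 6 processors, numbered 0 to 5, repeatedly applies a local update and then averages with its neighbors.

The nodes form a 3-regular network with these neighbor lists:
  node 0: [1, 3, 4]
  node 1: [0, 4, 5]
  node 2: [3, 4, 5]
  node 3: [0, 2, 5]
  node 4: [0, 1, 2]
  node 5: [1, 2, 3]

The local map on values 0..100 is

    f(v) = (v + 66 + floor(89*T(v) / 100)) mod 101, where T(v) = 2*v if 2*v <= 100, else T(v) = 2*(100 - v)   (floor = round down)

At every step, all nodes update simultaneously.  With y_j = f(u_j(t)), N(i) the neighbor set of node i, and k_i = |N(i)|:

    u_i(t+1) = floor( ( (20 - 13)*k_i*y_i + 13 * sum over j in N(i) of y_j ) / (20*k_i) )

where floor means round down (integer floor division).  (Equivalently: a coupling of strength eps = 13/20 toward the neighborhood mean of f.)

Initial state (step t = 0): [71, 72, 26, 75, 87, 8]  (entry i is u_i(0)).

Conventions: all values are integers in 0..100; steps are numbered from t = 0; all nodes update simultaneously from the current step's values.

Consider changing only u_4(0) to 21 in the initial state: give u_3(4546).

Simulating step by step:
t=0: [71, 72, 26, 75, 21, 8]
t=1: [72, 73, 55, 75, 53, 75]
t=2: [66, 66, 71, 87, 58, 87]
t=3: [88, 88, 83, 81, 92, 81]
t=4: [74, 74, 76, 77, 73, 77]
t=5: [84, 84, 83, 82, 84, 82]
t=6: [77, 77, 78, 78, 77, 78]
t=7: [82, 82, 82, 82, 82, 82]
t=8: [79, 79, 79, 79, 79, 79]
t=9: [81, 81, 81, 81, 81, 81]
t=10: [79, 79, 79, 79, 79, 79]

Answer: u_3(4546) = 79
Key observation: The state at step 8, [79, 79, 79, 79, 79, 79], reappears at step 10: the system is in a cycle of period 2 from step 8 on.  Therefore the state at step 4546 equals the state at step 8 + ((4546 - 8) mod 2) = 8, which is [79, 79, 79, 79, 79, 79].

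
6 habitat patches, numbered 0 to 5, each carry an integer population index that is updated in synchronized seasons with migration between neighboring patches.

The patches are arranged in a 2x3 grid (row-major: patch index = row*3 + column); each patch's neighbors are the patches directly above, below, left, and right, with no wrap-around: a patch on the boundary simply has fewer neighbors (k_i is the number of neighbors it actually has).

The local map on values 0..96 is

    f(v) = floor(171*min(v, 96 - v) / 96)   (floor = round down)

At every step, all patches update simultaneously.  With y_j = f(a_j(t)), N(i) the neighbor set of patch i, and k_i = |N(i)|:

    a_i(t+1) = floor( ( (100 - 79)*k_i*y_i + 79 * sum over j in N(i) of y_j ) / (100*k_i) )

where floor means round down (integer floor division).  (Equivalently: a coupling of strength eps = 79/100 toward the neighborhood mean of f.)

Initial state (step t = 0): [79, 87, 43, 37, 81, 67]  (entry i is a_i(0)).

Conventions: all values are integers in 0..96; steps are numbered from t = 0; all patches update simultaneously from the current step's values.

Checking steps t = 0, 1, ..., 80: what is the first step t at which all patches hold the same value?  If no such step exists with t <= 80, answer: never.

Simulating step by step:
t=0: [79, 87, 43, 37, 81, 67]  (not all equal)
t=1: [38, 38, 42, 35, 40, 51]  (not all equal)
t=2: [65, 69, 73, 67, 69, 74]  (not all equal)
t=3: [50, 47, 42, 51, 46, 42]  (not all equal)
t=4: [81, 79, 77, 80, 79, 76]  (not all equal)
t=5: [28, 29, 32, 28, 30, 32]  (not all equal)
t=6: [49, 52, 54, 50, 52, 55]  (not all equal)
t=7: [80, 78, 75, 80, 77, 75]  (not all equal)
t=8: [29, 32, 35, 29, 32, 35]  (not all equal)
t=9: [53, 56, 60, 53, 56, 60]  (not all equal)
t=10: [74, 70, 66, 74, 70, 66]  (not all equal)
t=11: [41, 46, 50, 41, 46, 50]  (not all equal)
t=12: [76, 78, 81, 76, 78, 81]  (not all equal)
t=13: [33, 31, 28, 33, 31, 28]  (not all equal)
t=14: [56, 54, 51, 56, 54, 51]  (not all equal)
t=15: [72, 74, 77, 72, 74, 77]  (not all equal)
t=16: [40, 38, 35, 40, 38, 35]  (not all equal)
t=17: [69, 66, 63, 69, 66, 63]  (not all equal)
t=18: [49, 53, 56, 49, 53, 56]  (not all equal)
t=19: [80, 76, 72, 80, 76, 72]  (not all equal)
t=20: [30, 35, 39, 30, 35, 39]  (not all equal)
t=21: [56, 61, 66, 56, 61, 66]  (not all equal)
t=22: [67, 62, 56, 67, 62, 56]  (not all equal)
t=23: [54, 60, 66, 54, 60, 66]  (not all equal)
t=24: [70, 63, 57, 70, 63, 57]  (not all equal)
t=25: [50, 57, 64, 50, 57, 64]  (not all equal)
t=26: [76, 69, 61, 76, 69, 61]  (not all equal)
t=27: [40, 48, 56, 40, 48, 56]  (not all equal)
t=28: [76, 77, 76, 76, 77, 76]  (not all equal)
t=29: [34, 34, 34, 34, 34, 34]  (all equal)

Answer: 29
Key observation: Synchronization is absorbing here: once all patches are equal they stay equal, and step 29 is the first all-equal step.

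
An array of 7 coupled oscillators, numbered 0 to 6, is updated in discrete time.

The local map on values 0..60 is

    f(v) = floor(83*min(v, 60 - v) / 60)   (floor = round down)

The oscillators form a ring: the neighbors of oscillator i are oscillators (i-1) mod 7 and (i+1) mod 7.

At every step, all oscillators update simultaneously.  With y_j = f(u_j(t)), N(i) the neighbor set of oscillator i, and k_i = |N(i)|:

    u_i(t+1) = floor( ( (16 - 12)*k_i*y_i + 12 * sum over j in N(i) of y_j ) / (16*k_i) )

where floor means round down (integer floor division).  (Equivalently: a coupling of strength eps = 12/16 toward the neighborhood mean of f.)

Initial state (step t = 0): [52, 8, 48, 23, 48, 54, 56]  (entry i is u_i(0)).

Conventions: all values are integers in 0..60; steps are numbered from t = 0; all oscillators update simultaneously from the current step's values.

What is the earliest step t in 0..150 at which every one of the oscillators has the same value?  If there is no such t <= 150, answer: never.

Answer: never
Key observation: The state at step 21 reappears at step 25 — the system is in a cycle of period 4 from step 21 on.  No step 0..25 is synchronized, and the cycle repeats forever, so no step up to 150 (or ever) has all oscillators equal.

Derivation:
t=0: [52, 8, 48, 23, 48, 54, 56]  (not all equal)
t=1: [8, 12, 19, 19, 18, 9, 8]  (not all equal)
t=2: [12, 17, 22, 25, 20, 16, 11]  (not all equal)
t=3: [18, 23, 28, 29, 27, 21, 18]  (not all equal)
t=4: [26, 31, 36, 38, 35, 30, 25]  (not all equal)
t=5: [36, 35, 34, 32, 35, 35, 37]  (not all equal)
t=6: [32, 34, 35, 35, 35, 32, 32]  (not all equal)
t=7: [36, 35, 34, 34, 35, 36, 38]  (not all equal)
t=8: [32, 34, 34, 34, 34, 32, 32]  (not all equal)
t=9: [36, 36, 35, 35, 36, 36, 38]  (not all equal)
t=10: [31, 33, 33, 33, 33, 31, 32]  (not all equal)
t=11: [38, 38, 37, 37, 38, 38, 39]  (not all equal)
t=12: [29, 30, 30, 30, 30, 29, 29]  (not all equal)
t=13: [40, 40, 41, 41, 40, 40, 40]  (not all equal)
t=14: [27, 26, 26, 26, 26, 27, 27]  (not all equal)
t=15: [36, 35, 35, 35, 35, 36, 37]  (not all equal)
t=16: [32, 33, 34, 34, 33, 32, 32]  (not all equal)
t=17: [37, 36, 35, 35, 36, 37, 38]  (not all equal)
t=18: [31, 32, 33, 33, 32, 31, 30]  (not all equal)
t=19: [39, 38, 37, 37, 38, 39, 40]  (not all equal)
t=20: [28, 30, 30, 30, 30, 28, 28]  (not all equal)
t=21: [39, 39, 41, 41, 39, 39, 38]  (not all equal)
t=22: [29, 27, 27, 27, 27, 29, 29]  (not all equal)
t=23: [38, 38, 37, 37, 38, 38, 40]  (not all equal)
t=24: [28, 30, 30, 30, 30, 28, 29]  (not all equal)
t=25: [39, 39, 41, 41, 39, 39, 38]  (not all equal)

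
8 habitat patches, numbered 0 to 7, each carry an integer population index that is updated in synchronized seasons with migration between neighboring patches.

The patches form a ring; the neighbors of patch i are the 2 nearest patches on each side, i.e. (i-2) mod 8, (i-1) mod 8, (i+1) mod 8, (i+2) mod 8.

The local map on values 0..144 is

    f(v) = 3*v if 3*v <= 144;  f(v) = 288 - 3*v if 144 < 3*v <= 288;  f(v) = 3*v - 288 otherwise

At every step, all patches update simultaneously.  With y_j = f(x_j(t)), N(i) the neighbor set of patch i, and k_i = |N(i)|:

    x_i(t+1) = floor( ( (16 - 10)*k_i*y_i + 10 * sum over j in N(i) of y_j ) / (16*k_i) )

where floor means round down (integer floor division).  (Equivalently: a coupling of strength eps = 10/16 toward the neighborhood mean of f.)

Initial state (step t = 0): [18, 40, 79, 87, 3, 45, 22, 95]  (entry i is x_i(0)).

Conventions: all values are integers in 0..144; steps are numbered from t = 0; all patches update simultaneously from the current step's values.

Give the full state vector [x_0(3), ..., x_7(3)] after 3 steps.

Answer: [51, 44, 61, 51, 62, 45, 52, 39]

Derivation:
t=0: [18, 40, 79, 87, 3, 45, 22, 95]
t=1: [57, 66, 51, 59, 46, 67, 56, 59]
t=2: [115, 107, 121, 111, 122, 107, 115, 106]
t=3: [51, 44, 61, 51, 62, 45, 52, 39]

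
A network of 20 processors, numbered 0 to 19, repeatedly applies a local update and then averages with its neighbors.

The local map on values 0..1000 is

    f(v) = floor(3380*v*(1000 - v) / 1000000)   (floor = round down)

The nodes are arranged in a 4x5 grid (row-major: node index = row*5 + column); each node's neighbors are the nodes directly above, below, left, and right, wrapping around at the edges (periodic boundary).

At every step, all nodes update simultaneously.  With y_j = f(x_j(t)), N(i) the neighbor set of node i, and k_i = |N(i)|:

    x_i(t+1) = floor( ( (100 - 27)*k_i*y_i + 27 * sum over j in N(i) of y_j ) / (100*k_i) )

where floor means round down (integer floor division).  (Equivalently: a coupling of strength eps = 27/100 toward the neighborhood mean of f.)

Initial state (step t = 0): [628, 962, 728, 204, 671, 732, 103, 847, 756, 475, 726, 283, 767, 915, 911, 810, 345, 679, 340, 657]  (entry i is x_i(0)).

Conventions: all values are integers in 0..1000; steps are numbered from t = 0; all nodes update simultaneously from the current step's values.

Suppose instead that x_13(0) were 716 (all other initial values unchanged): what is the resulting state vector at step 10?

Simulating step by step:
t=0: [628, 962, 728, 204, 671, 732, 103, 847, 756, 475, 726, 283, 767, 716, 911, 810, 345, 679, 340, 657]
t=1: [714, 260, 612, 588, 743, 660, 356, 468, 624, 770, 635, 658, 612, 653, 399, 581, 696, 725, 737, 710]
t=2: [697, 675, 786, 792, 659, 745, 768, 827, 782, 639, 784, 762, 790, 765, 783, 794, 718, 692, 677, 705]
t=3: [702, 714, 583, 584, 739, 648, 606, 508, 584, 740, 578, 609, 572, 608, 598, 583, 676, 697, 713, 689]
t=4: [714, 711, 806, 800, 671, 763, 798, 837, 809, 680, 817, 802, 817, 800, 795, 801, 744, 728, 711, 729]
t=5: [678, 668, 545, 562, 722, 613, 552, 478, 534, 700, 519, 539, 517, 547, 566, 561, 633, 648, 669, 657]
t=6: [744, 762, 827, 816, 700, 795, 827, 842, 831, 730, 838, 835, 838, 831, 818, 818, 788, 779, 762, 763]
t=7: [629, 593, 497, 523, 681, 553, 492, 455, 487, 637, 470, 471, 467, 484, 516, 520, 557, 567, 593, 603]
t=8: [793, 818, 840, 833, 753, 829, 840, 839, 839, 789, 841, 841, 840, 841, 837, 836, 833, 830, 819, 809]
t=9: [544, 497, 460, 480, 600, 486, 458, 455, 463, 546, 454, 452, 455, 455, 470, 472, 470, 474, 495, 519]
t=10: [837, 842, 839, 840, 818, 842, 839, 838, 839, 836, 838, 837, 838, 838, 840, 841, 841, 841, 843, 840]

Answer: [837, 842, 839, 840, 818, 842, 839, 838, 839, 836, 838, 837, 838, 838, 840, 841, 841, 841, 843, 840]
Key observation: This trace re-runs the system from the modified initial state.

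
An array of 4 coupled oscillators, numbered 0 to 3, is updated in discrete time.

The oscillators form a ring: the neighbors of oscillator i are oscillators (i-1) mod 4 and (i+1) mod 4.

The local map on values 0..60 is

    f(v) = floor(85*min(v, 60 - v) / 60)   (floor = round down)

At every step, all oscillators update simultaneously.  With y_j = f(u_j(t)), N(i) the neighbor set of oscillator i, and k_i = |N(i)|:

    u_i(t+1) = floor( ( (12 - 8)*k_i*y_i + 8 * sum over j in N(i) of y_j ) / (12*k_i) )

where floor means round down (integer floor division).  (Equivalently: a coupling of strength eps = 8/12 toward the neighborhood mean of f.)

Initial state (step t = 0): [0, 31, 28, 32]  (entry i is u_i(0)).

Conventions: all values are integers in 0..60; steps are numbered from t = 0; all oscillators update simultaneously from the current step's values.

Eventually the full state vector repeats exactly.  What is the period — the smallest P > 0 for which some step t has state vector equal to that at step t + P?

Answer: 2
Key observation: The state at step 13, [36, 36, 36, 36], reappears at step 15 — and no state repeats earlier — so the cycle the system enters has period 2.

Derivation:
t=0: [0, 31, 28, 32]
t=1: [26, 26, 39, 26]
t=2: [36, 33, 33, 33]
t=3: [36, 36, 38, 36]
t=4: [34, 33, 33, 33]
t=5: [37, 37, 38, 37]
t=6: [32, 31, 31, 31]
t=7: [40, 40, 41, 40]
t=8: [28, 27, 27, 27]
t=9: [38, 38, 38, 38]
t=10: [31, 31, 31, 31]
t=11: [41, 41, 41, 41]
t=12: [26, 26, 26, 26]
t=13: [36, 36, 36, 36]
t=14: [34, 34, 34, 34]
t=15: [36, 36, 36, 36]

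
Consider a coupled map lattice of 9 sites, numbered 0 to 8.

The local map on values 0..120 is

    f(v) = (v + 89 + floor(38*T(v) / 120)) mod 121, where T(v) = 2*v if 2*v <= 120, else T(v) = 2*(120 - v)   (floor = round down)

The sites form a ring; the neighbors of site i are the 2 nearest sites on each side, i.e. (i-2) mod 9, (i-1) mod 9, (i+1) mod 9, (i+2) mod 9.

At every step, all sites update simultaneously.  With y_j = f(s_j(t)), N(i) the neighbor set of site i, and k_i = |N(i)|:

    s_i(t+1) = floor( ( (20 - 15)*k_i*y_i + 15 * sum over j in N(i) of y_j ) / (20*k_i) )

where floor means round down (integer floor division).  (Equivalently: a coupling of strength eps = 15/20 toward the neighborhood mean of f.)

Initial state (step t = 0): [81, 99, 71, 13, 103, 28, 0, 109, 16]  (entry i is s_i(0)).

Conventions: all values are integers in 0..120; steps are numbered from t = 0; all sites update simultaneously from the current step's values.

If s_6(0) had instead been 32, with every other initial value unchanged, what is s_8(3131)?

Simulating step by step:
t=0: [81, 99, 71, 13, 103, 28, 32, 109, 16]
t=1: [83, 89, 82, 73, 60, 58, 59, 62, 76]
t=2: [72, 73, 72, 69, 67, 65, 65, 67, 70]
t=3: [69, 69, 69, 68, 68, 67, 67, 68, 68]
t=4: [68, 68, 68, 68, 68, 68, 68, 68, 68]
t=5: [68, 68, 68, 68, 68, 68, 68, 68, 68]

Answer: s_8(3131) = 68
Key observation: The state at step 4, [68, 68, 68, 68, 68, 68, 68, 68, 68], reappears at step 5: the system is in a cycle of period 1 from step 4 on.  Therefore the state at step 3131 equals the state at step 4 + ((3131 - 4) mod 1) = 4, which is [68, 68, 68, 68, 68, 68, 68, 68, 68].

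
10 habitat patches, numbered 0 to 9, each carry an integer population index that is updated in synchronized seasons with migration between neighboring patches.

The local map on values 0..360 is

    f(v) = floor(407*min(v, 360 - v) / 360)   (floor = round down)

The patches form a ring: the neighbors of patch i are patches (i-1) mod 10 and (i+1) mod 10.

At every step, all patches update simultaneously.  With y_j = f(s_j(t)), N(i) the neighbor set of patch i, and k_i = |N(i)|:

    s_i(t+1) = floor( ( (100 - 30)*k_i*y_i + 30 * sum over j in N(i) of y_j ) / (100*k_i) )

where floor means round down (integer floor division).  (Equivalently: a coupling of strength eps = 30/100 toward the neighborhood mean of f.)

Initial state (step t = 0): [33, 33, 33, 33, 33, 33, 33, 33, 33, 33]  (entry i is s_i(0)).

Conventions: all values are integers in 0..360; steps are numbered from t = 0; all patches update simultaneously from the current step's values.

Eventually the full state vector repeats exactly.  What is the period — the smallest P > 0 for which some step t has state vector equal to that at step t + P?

Simulating step by step:
t=0: [33, 33, 33, 33, 33, 33, 33, 33, 33, 33]
t=1: [37, 37, 37, 37, 37, 37, 37, 37, 37, 37]
t=2: [41, 41, 41, 41, 41, 41, 41, 41, 41, 41]
t=3: [46, 46, 46, 46, 46, 46, 46, 46, 46, 46]
t=4: [52, 52, 52, 52, 52, 52, 52, 52, 52, 52]
t=5: [58, 58, 58, 58, 58, 58, 58, 58, 58, 58]
t=6: [65, 65, 65, 65, 65, 65, 65, 65, 65, 65]
t=7: [73, 73, 73, 73, 73, 73, 73, 73, 73, 73]
t=8: [82, 82, 82, 82, 82, 82, 82, 82, 82, 82]
t=9: [92, 92, 92, 92, 92, 92, 92, 92, 92, 92]
t=10: [104, 104, 104, 104, 104, 104, 104, 104, 104, 104]
t=11: [117, 117, 117, 117, 117, 117, 117, 117, 117, 117]
t=12: [132, 132, 132, 132, 132, 132, 132, 132, 132, 132]
t=13: [149, 149, 149, 149, 149, 149, 149, 149, 149, 149]
t=14: [168, 168, 168, 168, 168, 168, 168, 168, 168, 168]
t=15: [189, 189, 189, 189, 189, 189, 189, 189, 189, 189]
t=16: [193, 193, 193, 193, 193, 193, 193, 193, 193, 193]
t=17: [188, 188, 188, 188, 188, 188, 188, 188, 188, 188]
t=18: [194, 194, 194, 194, 194, 194, 194, 194, 194, 194]
t=19: [187, 187, 187, 187, 187, 187, 187, 187, 187, 187]
t=20: [195, 195, 195, 195, 195, 195, 195, 195, 195, 195]
t=21: [186, 186, 186, 186, 186, 186, 186, 186, 186, 186]
t=22: [196, 196, 196, 196, 196, 196, 196, 196, 196, 196]
t=23: [185, 185, 185, 185, 185, 185, 185, 185, 185, 185]
t=24: [197, 197, 197, 197, 197, 197, 197, 197, 197, 197]
t=25: [184, 184, 184, 184, 184, 184, 184, 184, 184, 184]
t=26: [198, 198, 198, 198, 198, 198, 198, 198, 198, 198]
t=27: [183, 183, 183, 183, 183, 183, 183, 183, 183, 183]
t=28: [200, 200, 200, 200, 200, 200, 200, 200, 200, 200]
t=29: [180, 180, 180, 180, 180, 180, 180, 180, 180, 180]
t=30: [203, 203, 203, 203, 203, 203, 203, 203, 203, 203]
t=31: [177, 177, 177, 177, 177, 177, 177, 177, 177, 177]
t=32: [200, 200, 200, 200, 200, 200, 200, 200, 200, 200]

Answer: 4
Key observation: The state at step 28, [200, 200, 200, 200, 200, 200, 200, 200, 200, 200], reappears at step 32 — and no state repeats earlier — so the cycle the system enters has period 4.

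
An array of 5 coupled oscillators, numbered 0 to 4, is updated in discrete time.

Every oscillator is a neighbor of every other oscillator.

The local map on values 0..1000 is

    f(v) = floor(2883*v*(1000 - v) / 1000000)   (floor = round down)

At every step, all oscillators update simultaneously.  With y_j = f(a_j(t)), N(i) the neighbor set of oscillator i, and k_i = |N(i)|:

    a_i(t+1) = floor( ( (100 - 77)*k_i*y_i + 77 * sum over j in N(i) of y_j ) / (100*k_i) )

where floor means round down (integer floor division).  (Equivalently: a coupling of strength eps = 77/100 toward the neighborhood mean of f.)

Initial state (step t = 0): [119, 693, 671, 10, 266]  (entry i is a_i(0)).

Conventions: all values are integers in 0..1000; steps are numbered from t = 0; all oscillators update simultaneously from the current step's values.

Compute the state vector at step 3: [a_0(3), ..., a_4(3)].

Simulating step by step:
t=0: [119, 693, 671, 10, 266]
t=1: [423, 435, 435, 413, 433]
t=2: [704, 704, 704, 704, 704]
t=3: [600, 600, 600, 600, 600]

Answer: [600, 600, 600, 600, 600]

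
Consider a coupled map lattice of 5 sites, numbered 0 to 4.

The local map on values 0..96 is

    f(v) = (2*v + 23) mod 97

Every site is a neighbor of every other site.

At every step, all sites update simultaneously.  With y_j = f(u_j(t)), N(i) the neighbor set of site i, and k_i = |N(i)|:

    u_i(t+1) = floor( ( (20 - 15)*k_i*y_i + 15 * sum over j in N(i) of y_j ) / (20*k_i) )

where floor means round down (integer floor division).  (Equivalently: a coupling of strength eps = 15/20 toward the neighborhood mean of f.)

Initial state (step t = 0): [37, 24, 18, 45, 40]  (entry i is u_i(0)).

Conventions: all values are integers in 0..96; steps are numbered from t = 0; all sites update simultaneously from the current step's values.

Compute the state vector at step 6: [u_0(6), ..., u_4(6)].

Simulating step by step:
t=0: [37, 24, 18, 45, 40]
t=1: [28, 32, 32, 29, 28]
t=2: [82, 82, 82, 82, 82]
t=3: [90, 90, 90, 90, 90]
t=4: [9, 9, 9, 9, 9]
t=5: [41, 41, 41, 41, 41]
t=6: [8, 8, 8, 8, 8]

Answer: [8, 8, 8, 8, 8]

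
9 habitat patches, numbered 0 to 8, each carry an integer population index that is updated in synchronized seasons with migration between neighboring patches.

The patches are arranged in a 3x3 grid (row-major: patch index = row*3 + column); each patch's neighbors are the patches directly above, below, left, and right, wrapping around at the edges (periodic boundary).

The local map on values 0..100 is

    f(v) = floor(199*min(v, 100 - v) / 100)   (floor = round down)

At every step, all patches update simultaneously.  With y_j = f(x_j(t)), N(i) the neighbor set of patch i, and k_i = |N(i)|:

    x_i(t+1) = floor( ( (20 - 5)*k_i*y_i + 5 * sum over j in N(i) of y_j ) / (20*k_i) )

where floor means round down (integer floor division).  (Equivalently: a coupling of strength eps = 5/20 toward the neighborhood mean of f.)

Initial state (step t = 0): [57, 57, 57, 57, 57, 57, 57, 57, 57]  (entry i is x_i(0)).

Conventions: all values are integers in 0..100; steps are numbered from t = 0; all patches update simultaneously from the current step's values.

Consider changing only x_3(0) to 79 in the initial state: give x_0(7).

Answer: x_0(7) = 49
Key observation: This trace re-runs the system from the modified initial state.

Derivation:
t=0: [57, 57, 57, 79, 57, 57, 57, 57, 57]
t=1: [82, 85, 85, 52, 82, 82, 82, 85, 85]
t=2: [38, 29, 29, 80, 38, 38, 38, 29, 29]
t=3: [70, 59, 59, 48, 70, 70, 70, 59, 59]
t=4: [64, 78, 78, 86, 64, 64, 64, 78, 78]
t=5: [64, 46, 46, 38, 64, 64, 64, 46, 46]
t=6: [73, 88, 88, 74, 73, 73, 73, 88, 88]
t=7: [49, 26, 26, 51, 49, 49, 49, 26, 26]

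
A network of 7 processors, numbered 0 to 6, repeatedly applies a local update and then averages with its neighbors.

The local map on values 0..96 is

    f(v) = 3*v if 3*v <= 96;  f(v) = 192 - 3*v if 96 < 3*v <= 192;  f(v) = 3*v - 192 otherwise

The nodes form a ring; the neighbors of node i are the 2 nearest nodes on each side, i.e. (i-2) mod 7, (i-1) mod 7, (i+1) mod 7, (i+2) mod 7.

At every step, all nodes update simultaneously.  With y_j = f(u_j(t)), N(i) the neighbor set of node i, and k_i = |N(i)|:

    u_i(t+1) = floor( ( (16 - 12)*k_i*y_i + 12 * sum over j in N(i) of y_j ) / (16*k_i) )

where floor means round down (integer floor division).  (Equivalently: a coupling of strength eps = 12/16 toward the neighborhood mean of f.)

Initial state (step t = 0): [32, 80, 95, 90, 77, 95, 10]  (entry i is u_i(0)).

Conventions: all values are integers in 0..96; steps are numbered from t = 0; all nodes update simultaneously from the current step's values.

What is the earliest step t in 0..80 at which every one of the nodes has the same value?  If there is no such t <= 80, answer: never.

Simulating step by step:
t=0: [32, 80, 95, 90, 77, 95, 10]  (not all equal)
t=1: [73, 67, 72, 70, 64, 68, 59]  (not all equal)
t=2: [18, 18, 16, 12, 12, 14, 12]  (not all equal)
t=3: [47, 46, 45, 42, 39, 40, 43]  (not all equal)
t=4: [58, 57, 60, 64, 67, 65, 63]  (not all equal)
t=5: [11, 11, 12, 8, 5, 6, 10]  (not all equal)
t=6: [30, 31, 28, 25, 24, 23, 26]  (not all equal)
t=7: [83, 84, 82, 78, 75, 76, 80]  (not all equal)
t=8: [51, 52, 49, 44, 42, 42, 46]  (not all equal)
t=9: [47, 46, 48, 54, 58, 57, 52]  (not all equal)
t=10: [42, 44, 40, 33, 29, 30, 36]  (not all equal)
t=11: [73, 74, 75, 81, 85, 84, 77]  (not all equal)
t=12: [37, 35, 40, 47, 50, 48, 43]  (not all equal)
t=13: [70, 71, 66, 59, 54, 56, 64]  (not all equal)
t=14: [14, 12, 17, 18, 15, 17, 17]  (not all equal)
t=15: [45, 46, 45, 47, 50, 48, 45]  (not all equal)
t=16: [54, 55, 52, 50, 50, 50, 51]  (not all equal)
t=17: [34, 34, 35, 38, 40, 39, 36]  (not all equal)
t=18: [85, 86, 83, 80, 78, 79, 82]  (not all equal)
t=19: [57, 58, 55, 51, 48, 50, 54]  (not all equal)
t=20: [27, 26, 30, 35, 37, 36, 31]  (not all equal)
t=21: [84, 85, 83, 84, 86, 85, 84]  (not all equal)
t=22: [60, 60, 60, 61, 61, 61, 62]  (not all equal)
t=23: [10, 10, 10, 10, 9, 9, 9]  (not all equal)
t=24: [28, 29, 29, 28, 28, 28, 28]  (not all equal)
t=25: [85, 85, 85, 85, 84, 84, 84]  (not all equal)
t=26: [61, 62, 62, 61, 61, 61, 61]  (not all equal)
t=27: [7, 7, 7, 7, 8, 9, 8]  (not all equal)
t=28: [22, 21, 21, 22, 23, 23, 23]  (not all equal)
t=29: [66, 65, 65, 66, 67, 67, 67]  (not all equal)
t=30: [6, 5, 5, 6, 7, 7, 7]  (not all equal)
t=31: [18, 17, 17, 18, 19, 19, 19]  (not all equal)
t=32: [54, 53, 53, 54, 55, 55, 55]  (not all equal)
t=33: [30, 30, 30, 30, 28, 28, 28]  (not all equal)
t=34: [87, 88, 88, 87, 86, 86, 86]  (not all equal)
t=35: [69, 69, 69, 69, 67, 67, 67]  (not all equal)
t=36: [12, 13, 13, 12, 11, 11, 11]  (not all equal)
t=37: [36, 36, 36, 36, 34, 34, 34]  (not all equal)
t=38: [86, 85, 85, 86, 87, 87, 87]  (not all equal)
t=39: [66, 65, 65, 66, 67, 67, 67]  (not all equal)

Answer: never
Key observation: The state at step 29 reappears at step 39 — the system is in a cycle of period 10 from step 29 on.  No step 0..39 is synchronized, and the cycle repeats forever, so no step up to 80 (or ever) has all nodes equal.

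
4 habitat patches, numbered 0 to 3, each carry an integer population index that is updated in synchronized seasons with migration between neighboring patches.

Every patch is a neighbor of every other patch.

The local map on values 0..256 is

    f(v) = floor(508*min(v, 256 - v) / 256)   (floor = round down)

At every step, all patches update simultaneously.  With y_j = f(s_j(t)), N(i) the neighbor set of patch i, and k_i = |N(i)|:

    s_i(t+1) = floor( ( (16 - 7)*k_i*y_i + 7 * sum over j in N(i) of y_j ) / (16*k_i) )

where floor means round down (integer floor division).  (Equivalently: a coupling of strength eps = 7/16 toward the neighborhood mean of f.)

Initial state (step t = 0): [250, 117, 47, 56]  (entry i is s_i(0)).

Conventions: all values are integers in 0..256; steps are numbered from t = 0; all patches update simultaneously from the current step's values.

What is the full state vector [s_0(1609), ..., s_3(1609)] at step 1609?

Simulating step by step:
t=0: [250, 117, 47, 56]
t=1: [69, 161, 103, 111]
t=2: [165, 187, 194, 200]
t=3: [155, 136, 131, 126]
t=4: [219, 235, 239, 240]
t=5: [56, 43, 39, 38]
t=6: [97, 86, 82, 82]
t=7: [180, 170, 167, 167]
t=8: [160, 168, 171, 171]
t=9: [181, 174, 172, 172]
t=10: [155, 161, 162, 162]
t=11: [194, 189, 188, 188]
t=12: [127, 131, 132, 132]
t=13: [249, 248, 247, 247]
t=14: [14, 15, 16, 16]
t=15: [28, 29, 30, 30]
t=16: [56, 57, 58, 58]
t=17: [112, 113, 114, 114]
t=18: [223, 224, 225, 225]
t=19: [63, 62, 61, 61]
t=20: [123, 122, 121, 121]
t=21: [242, 241, 240, 240]
t=22: [28, 29, 30, 30]

Answer: [123, 122, 121, 121]
Key observation: The state at step 15, [28, 29, 30, 30], reappears at step 22: the system is in a cycle of period 7 from step 15 on.  Therefore the state at step 1609 equals the state at step 15 + ((1609 - 15) mod 7) = 20, which is [123, 122, 121, 121].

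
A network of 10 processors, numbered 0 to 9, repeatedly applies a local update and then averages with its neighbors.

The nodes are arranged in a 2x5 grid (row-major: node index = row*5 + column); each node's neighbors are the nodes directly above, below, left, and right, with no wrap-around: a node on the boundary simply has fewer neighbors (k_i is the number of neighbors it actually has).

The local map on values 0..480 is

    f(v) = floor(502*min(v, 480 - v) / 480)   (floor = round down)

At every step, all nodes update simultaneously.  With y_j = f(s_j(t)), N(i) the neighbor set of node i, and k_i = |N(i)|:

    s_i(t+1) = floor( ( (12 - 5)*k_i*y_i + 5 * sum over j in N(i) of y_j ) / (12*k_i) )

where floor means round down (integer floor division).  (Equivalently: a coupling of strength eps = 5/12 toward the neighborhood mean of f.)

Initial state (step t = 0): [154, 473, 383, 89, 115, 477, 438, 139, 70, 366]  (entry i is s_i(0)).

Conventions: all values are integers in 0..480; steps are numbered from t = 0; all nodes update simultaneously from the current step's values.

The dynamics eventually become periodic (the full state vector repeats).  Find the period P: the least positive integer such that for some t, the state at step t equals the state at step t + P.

Answer: 2
Key observation: The state at step 35, [247, 247, 246, 246, 246, 247, 247, 246, 246, 246], reappears at step 37 — and no state repeats earlier — so the cycle the system enters has period 2.

Derivation:
t=0: [154, 473, 383, 89, 115, 477, 438, 139, 70, 366]
t=1: [96, 46, 92, 95, 114, 44, 46, 114, 92, 109]
t=2: [77, 61, 92, 100, 113, 57, 57, 102, 101, 110]
t=3: [72, 69, 93, 104, 114, 63, 66, 97, 106, 113]
t=4: [72, 75, 95, 108, 116, 67, 73, 97, 109, 116]
t=5: [74, 80, 98, 111, 119, 72, 78, 98, 112, 119]
t=6: [77, 84, 101, 115, 122, 76, 83, 101, 115, 122]
t=7: [81, 88, 104, 118, 125, 80, 87, 104, 118, 125]
t=8: [85, 92, 107, 121, 128, 84, 91, 107, 121, 128]
t=9: [89, 96, 111, 124, 131, 88, 96, 110, 124, 131]
t=10: [94, 101, 115, 128, 135, 93, 100, 115, 128, 135]
t=11: [99, 105, 119, 132, 139, 98, 105, 119, 132, 139]
t=12: [104, 110, 123, 137, 143, 103, 110, 123, 137, 143]
t=13: [109, 115, 128, 141, 147, 108, 115, 128, 141, 147]
t=14: [114, 120, 133, 145, 151, 113, 120, 133, 145, 151]
t=15: [120, 126, 138, 150, 155, 119, 125, 138, 150, 155]
t=16: [126, 131, 143, 155, 160, 125, 131, 143, 155, 160]
t=17: [132, 137, 149, 160, 165, 131, 137, 149, 160, 165]
t=18: [138, 143, 155, 166, 170, 138, 143, 155, 166, 170]
t=19: [145, 150, 161, 172, 176, 145, 150, 161, 172, 176]
t=20: [152, 156, 167, 178, 182, 152, 156, 167, 178, 182]
t=21: [159, 163, 174, 184, 189, 159, 163, 174, 184, 189]
t=22: [166, 170, 181, 191, 195, 166, 170, 181, 191, 195]
t=23: [173, 178, 188, 198, 202, 173, 178, 188, 198, 202]
t=24: [181, 186, 196, 206, 210, 181, 186, 196, 206, 210]
t=25: [190, 194, 204, 214, 218, 190, 194, 204, 214, 218]
t=26: [198, 202, 212, 222, 226, 198, 202, 212, 222, 226]
t=27: [207, 211, 221, 231, 235, 207, 211, 221, 231, 235]
t=28: [216, 220, 230, 240, 244, 216, 220, 230, 240, 244]
t=29: [226, 230, 240, 248, 247, 226, 230, 240, 248, 247]
t=30: [236, 240, 248, 243, 242, 236, 240, 248, 243, 242]
t=31: [247, 249, 243, 246, 247, 247, 249, 243, 246, 247]
t=32: [242, 242, 245, 244, 243, 242, 242, 245, 244, 243]
t=33: [248, 247, 245, 246, 246, 248, 247, 245, 246, 246]
t=34: [242, 243, 244, 244, 244, 242, 243, 244, 244, 244]
t=35: [247, 247, 246, 246, 246, 247, 247, 246, 246, 246]
t=36: [243, 243, 243, 244, 244, 243, 243, 243, 244, 244]
t=37: [247, 247, 246, 246, 246, 247, 247, 246, 246, 246]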